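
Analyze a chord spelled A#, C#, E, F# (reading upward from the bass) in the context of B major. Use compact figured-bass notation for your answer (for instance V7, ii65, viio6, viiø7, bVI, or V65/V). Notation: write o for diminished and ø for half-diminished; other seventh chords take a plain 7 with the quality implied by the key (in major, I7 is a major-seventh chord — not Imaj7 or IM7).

The pitches F#-A#-C#-E form a dominant seventh chord rooted on F#.
F# is scale degree 5 in B major, and a dominant seventh chord on that degree is written V7.
With A# in the bass the chord is in first inversion, so the figured bass is 65.

V65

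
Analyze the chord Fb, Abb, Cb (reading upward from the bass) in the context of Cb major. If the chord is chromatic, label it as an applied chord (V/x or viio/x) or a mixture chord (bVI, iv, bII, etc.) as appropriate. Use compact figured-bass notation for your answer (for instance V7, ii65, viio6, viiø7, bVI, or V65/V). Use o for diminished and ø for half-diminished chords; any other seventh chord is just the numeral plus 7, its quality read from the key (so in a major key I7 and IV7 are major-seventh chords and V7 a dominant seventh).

The pitches Fb-Abb-Cb form a minor triad rooted on Fb.
Fb is the fourth degree of Cb major. This is the minor subdominant, borrowed from the parallel minor.

iv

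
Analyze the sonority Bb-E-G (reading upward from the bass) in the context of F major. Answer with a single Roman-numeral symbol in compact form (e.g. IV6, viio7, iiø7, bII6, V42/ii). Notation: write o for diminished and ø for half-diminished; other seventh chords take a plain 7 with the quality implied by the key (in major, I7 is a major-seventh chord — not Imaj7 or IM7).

Stacked in thirds the chord is E-G-Bb: a diminished triad on E.
E is scale degree 7 in F major, and a diminished triad on that degree is written viio.
With Bb in the bass the chord is in second inversion, so the figured bass is 64.

viio64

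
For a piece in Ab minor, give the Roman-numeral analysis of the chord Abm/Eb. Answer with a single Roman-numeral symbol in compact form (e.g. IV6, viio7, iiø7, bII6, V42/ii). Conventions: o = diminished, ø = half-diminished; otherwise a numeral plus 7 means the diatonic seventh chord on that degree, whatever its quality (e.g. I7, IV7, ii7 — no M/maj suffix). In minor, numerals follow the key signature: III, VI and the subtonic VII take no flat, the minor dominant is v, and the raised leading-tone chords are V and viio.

i64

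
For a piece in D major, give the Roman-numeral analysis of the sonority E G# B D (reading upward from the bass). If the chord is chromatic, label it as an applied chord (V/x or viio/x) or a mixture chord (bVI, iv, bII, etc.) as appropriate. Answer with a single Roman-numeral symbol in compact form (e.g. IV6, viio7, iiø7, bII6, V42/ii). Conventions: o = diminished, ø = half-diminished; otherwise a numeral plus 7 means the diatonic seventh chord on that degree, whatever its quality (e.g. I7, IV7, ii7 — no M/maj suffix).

V7/V

Stacked in thirds the chord is E-G#-B-D: a dominant seventh chord on E.
E is not a diatonic chord root with this quality in D major, but it lies a perfect fifth above A (V), so the chord functions as an applied dominant of V.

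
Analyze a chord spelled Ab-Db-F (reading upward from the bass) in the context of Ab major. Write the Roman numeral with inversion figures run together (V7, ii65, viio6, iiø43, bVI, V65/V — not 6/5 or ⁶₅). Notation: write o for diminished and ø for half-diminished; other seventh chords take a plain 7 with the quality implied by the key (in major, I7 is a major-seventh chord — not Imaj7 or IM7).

The pitches Db-F-Ab form a major triad rooted on Db.
In Ab major, Db is the subdominant; the diatonic major triad there is IV.
With Ab in the bass the chord is in second inversion, so the figured bass is 64.

IV64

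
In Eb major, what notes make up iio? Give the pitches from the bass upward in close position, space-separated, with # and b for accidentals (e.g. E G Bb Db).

F Ab Cb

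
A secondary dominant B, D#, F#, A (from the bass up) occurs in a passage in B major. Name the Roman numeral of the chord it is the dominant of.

The chord is a dominant seventh chord on B.
A dominant resolves down a perfect fifth: B → E. In B major, E is scale degree 4, i.e. IV.

IV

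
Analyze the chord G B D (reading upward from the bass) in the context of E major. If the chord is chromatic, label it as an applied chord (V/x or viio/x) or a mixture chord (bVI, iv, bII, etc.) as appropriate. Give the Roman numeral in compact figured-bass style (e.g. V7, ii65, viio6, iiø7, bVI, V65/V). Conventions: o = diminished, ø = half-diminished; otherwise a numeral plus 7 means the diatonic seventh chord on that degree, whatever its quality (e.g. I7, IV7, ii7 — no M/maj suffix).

bIII

Stacked in thirds the chord is G-B-D: a major triad on G.
G is the lowered third degree of E major (diatonic 3 would be G#). This is a major triad on the lowered third degree, borrowed from the parallel minor.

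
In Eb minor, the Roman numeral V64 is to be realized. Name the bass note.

F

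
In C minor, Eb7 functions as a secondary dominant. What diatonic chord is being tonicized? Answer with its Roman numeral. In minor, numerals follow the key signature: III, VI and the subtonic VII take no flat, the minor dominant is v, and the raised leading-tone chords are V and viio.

VI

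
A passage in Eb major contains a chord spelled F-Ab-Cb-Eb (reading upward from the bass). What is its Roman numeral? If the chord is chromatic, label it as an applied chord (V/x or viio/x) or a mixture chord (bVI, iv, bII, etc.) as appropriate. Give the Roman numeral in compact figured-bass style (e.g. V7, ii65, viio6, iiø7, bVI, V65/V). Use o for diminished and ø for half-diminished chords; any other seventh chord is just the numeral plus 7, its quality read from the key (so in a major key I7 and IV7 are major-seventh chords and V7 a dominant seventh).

The pitches F-Ab-Cb-Eb form a half-diminished seventh chord rooted on F.
F is the second degree of Eb major. This is the half-diminished supertonic seventh, borrowed from the parallel minor.

iiø7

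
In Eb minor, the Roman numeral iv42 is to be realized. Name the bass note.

Gb

iv in Eb minor has root Ab; the chord is Ab-Cb-Eb-Gb.
The figure 42 means third inversion — the seventh is in the bass.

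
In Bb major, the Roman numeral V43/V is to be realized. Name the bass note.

The applied chord V43/V is rooted on C: C-E-G-Bb.
The figure 43 means second inversion — the fifth is in the bass.

G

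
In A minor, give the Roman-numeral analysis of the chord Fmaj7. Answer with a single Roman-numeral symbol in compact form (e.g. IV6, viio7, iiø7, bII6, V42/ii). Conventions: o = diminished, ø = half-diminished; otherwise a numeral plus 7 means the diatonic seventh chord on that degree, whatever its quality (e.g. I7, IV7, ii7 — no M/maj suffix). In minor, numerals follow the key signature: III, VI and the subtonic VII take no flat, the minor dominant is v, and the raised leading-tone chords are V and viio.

VI7

Stacked in thirds the chord is F-A-C-E: a major seventh chord on F.
F is scale degree 6 in A minor, and a major seventh chord on that degree is written VI7.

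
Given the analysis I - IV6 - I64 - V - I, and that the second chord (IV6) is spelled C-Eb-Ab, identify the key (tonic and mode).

The anchor chord is a major triad on Ab, labeled IV6.
Counting down 3 scale steps from Ab places the tonic on Eb; a major triad on degree 4 is diatonic only in major.

Eb major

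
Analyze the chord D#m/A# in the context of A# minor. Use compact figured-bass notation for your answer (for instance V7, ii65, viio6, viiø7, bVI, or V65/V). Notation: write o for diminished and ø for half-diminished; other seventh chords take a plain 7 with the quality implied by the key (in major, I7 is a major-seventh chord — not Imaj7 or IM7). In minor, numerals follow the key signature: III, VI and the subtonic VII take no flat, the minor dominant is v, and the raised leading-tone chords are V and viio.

Stacked in thirds the chord is D#-F#-A#: a minor triad on D#.
In A# minor, D# is the subdominant; the diatonic minor triad there is iv.
With A# in the bass the chord is in second inversion, so the figured bass is 64.

iv64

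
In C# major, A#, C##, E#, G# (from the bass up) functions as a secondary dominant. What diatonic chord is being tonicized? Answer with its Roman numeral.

ii

The chord is a dominant seventh chord on A#.
A dominant resolves down a perfect fifth: A# → D#. In C# major, D# is scale degree 2, i.e. ii.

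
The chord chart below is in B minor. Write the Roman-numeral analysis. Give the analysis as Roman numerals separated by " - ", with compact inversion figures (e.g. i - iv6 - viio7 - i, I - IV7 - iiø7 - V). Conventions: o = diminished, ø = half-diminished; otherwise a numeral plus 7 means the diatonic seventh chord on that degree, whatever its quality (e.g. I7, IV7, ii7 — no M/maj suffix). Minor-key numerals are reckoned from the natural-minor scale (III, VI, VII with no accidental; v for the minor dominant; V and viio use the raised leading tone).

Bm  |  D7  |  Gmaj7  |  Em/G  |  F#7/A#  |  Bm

Bm: root B is the tonic; minor triad there is i.
D7: a dominant seventh chord on D, the applied dominant of VI → V7/VI.
Gmaj7 has root G, degree 6 in B minor, so VI7.
Em/G: root E is the subdominant; minor triad there is iv6.
F#7/A# has root F#, degree 5 in B minor, so V65.
Bm: minor triad on B = scale degree 1 → i.

i - V7/VI - VI7 - iv6 - V65 - i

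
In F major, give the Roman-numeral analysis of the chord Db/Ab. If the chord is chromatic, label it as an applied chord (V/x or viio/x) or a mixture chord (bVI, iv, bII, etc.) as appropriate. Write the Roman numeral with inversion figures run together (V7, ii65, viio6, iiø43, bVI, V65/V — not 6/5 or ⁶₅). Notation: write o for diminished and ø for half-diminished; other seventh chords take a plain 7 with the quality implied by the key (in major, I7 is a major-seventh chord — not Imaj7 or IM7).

Stacked in thirds the chord is Db-F-Ab: a major triad on Db.
Db is the lowered sixth degree of F major (diatonic 6 would be D). This is a major triad on the lowered sixth degree, borrowed from the parallel minor.
With Ab in the bass the chord is in second inversion, so the figured bass is 64.

bVI64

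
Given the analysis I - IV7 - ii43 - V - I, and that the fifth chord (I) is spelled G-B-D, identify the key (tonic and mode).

The anchor chord is a major triad on G, labeled I.
If G is scale degree 1 and the mode makes that degree carry a major triad, the tonic is G and the mode is major.

G major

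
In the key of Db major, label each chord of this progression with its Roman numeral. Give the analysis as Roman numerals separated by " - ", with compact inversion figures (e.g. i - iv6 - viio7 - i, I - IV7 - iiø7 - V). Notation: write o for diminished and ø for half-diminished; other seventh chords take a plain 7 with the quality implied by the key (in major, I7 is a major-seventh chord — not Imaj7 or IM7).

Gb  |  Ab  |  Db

IV - V - I

Gb has root Gb, degree 4 in Db major, so IV.
Ab: major triad on Ab = scale degree 5 → V.
Db: root Db is the tonic; major triad there is I.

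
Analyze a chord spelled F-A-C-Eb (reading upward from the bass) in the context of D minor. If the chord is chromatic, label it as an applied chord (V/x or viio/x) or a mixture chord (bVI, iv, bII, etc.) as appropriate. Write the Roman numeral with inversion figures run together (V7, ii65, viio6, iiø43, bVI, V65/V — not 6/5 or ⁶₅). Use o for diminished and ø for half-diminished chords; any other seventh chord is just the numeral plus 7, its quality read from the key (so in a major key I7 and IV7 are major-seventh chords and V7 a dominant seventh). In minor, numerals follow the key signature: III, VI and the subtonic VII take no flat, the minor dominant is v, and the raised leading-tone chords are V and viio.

V7/VI

The pitches F-A-C-Eb form a dominant seventh chord rooted on F.
F is not a diatonic chord root with this quality in D minor, but it lies a perfect fifth above Bb (VI), so the chord functions as an applied dominant of VI.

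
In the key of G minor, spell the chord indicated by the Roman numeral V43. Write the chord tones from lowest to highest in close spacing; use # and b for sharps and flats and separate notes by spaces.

In G minor, the fifth degree is D. The dominant is major (leading tone raised), so V is a dominant seventh chord.
That chord is spelled D-F#-A-C.
The figured bass 43 indicates second inversion, placing the fifth (A) in the bass: A-C-D-F#.

A C D F#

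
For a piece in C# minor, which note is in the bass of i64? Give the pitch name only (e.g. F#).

G#

i in C# minor has root C#; the chord is C#-E-G#.
The figure 64 means second inversion — the fifth is in the bass.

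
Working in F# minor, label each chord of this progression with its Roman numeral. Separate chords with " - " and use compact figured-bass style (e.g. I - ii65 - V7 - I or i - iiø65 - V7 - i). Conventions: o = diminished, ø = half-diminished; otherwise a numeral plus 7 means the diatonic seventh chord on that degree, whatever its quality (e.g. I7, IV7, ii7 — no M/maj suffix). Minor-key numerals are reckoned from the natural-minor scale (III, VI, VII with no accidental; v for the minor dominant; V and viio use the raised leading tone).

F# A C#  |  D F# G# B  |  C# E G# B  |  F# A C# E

i - iiø43 - v7 - i7

F#-A-C#: root F# is the tonic; minor triad there is i.
D-F#-G#-B has root G#, degree 2 in F# minor, so iiø43.
C#-E-G#-B has root C#, degree 5 in F# minor, so v7.
F#-A-C#-E: root F# is the tonic; minor seventh chord there is i7.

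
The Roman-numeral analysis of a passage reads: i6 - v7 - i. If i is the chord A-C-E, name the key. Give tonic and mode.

A minor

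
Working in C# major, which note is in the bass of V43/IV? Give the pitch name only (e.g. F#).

The applied chord V43/IV is rooted on C#: C#-E#-G#-B.
The figure 43 means second inversion — the fifth is in the bass.

G#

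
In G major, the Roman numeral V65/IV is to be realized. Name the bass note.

The applied chord V65/IV is rooted on G: G-B-D-F.
The figure 65 means first inversion — the third is in the bass.

B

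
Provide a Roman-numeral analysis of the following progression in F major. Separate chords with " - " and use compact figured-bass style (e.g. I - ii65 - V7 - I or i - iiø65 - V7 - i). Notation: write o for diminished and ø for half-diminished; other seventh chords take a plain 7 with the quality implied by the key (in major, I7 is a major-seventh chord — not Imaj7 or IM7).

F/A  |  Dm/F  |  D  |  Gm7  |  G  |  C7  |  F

F/A: root F is the tonic; major triad there is I6.
Dm/F: root D is the submediant; minor triad there is vi6.
D is the secondary dominant of ii (major triad on D): V/ii.
Gm7 has root G, degree 2 in F major, so ii7.
G is the secondary dominant of V (major triad on G): V/V.
C7 has root C, degree 5 in F major, so V7.
F: major triad on F = scale degree 1 → I.

I6 - vi6 - V/ii - ii7 - V/V - V7 - I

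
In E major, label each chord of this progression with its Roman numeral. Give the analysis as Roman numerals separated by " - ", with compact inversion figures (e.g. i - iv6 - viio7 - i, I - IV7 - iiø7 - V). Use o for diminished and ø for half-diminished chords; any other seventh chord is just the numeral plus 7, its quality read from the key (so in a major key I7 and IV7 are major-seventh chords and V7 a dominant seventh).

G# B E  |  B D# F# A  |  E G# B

G#-B-E: root E is the tonic; major triad there is I6.
B-D#-F#-A: dominant seventh chord on B = scale degree 5 → V7.
E-G#-B: root E is the tonic; major triad there is I.

I6 - V7 - I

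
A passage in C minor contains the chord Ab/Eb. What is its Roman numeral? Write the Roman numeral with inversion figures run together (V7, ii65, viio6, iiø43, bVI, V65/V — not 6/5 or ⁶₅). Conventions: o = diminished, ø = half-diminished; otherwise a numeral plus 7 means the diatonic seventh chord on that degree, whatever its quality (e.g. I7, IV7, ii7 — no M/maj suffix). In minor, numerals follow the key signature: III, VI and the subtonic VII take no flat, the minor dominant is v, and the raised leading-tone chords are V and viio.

VI64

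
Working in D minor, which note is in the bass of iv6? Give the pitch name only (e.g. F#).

Bb

iv in D minor has root G; the chord is G-Bb-D.
The figure 6 means first inversion — the third is in the bass.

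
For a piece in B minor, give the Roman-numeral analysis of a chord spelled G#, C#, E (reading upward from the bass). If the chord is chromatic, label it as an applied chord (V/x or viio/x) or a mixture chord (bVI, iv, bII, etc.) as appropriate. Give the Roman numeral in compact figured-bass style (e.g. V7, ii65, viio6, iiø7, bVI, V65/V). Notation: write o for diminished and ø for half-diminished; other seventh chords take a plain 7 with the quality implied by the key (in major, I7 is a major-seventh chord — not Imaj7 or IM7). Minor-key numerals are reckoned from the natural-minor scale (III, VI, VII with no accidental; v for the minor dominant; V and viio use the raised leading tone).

ii64

The pitches C#-E-G# form a minor triad rooted on C#.
C# is the second degree of B minor. This is the minor supertonic, borrowed from the parallel major (the Dorian ii).
With G# in the bass the chord is in second inversion, so the figured bass is 64.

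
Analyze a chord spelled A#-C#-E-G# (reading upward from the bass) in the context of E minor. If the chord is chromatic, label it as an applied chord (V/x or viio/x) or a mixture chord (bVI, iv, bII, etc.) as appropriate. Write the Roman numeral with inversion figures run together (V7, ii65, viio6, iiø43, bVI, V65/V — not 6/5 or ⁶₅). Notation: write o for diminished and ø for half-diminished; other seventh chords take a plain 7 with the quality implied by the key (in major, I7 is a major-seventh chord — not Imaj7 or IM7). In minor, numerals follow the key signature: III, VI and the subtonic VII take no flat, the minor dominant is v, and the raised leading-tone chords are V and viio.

viiø7/V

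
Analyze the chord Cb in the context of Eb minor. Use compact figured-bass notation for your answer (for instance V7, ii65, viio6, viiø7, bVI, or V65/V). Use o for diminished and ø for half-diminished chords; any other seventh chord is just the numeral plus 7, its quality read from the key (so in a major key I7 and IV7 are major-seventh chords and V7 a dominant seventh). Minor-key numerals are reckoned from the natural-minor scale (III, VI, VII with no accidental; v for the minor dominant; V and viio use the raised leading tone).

Stacked in thirds the chord is Cb-Eb-Gb: a major triad on Cb.
Cb is scale degree 6 in Eb minor, and a major triad on that degree is written VI.

VI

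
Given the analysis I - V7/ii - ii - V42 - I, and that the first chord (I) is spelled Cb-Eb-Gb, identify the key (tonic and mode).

The chord Cb is a major triad rooted on Cb; its label is I.
If Cb is scale degree 1 and the mode makes that degree carry a major triad, the tonic is Cb and the mode is major.

Cb major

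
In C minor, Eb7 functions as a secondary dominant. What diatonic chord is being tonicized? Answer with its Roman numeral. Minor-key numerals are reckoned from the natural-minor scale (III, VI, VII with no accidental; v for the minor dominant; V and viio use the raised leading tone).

VI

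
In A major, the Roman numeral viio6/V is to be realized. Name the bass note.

F#

The applied chord viio6/V is rooted on D#: D#-F#-A.
The figure 6 means first inversion — the third is in the bass.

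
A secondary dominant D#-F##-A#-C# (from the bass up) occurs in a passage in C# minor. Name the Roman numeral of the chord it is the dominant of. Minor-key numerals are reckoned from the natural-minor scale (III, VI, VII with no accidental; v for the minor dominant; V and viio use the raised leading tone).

V

The chord is a dominant seventh chord on D#.
A dominant resolves down a perfect fifth: D# → G#. In C# minor, G# is scale degree 5, i.e. V.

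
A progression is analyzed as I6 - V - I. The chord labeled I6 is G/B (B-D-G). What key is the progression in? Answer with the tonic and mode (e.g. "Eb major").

The chord G/B is a major triad rooted on G; its label is I6.
If G is scale degree 1 and the mode makes that degree carry a major triad, the tonic is G and the mode is major.

G major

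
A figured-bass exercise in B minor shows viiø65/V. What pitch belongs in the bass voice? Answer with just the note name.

G#

The applied chord viiø65/V is rooted on E#: E#-G#-B-D#.
The figure 65 means first inversion — the third is in the bass.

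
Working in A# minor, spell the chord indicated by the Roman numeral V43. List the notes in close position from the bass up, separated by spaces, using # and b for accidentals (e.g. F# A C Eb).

B# D# E# G##

In A# minor, the fifth degree is E#. The dominant is major (leading tone raised), so V is a dominant seventh chord.
That chord is spelled E#-G##-B#-D#.
With the 43 figure the chord is in second inversion; from the bass B# upward in close position it reads B#-D#-E#-G##.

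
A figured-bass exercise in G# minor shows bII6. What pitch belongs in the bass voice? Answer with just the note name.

C#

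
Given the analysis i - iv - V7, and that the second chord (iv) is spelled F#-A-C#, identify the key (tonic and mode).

C# minor

iv is given as F#-A-C# — a minor triad with root F#.
iv on F# implies F# is the subdominant; that puts the tonic at C#, and the lowercase numeral fits minor mode.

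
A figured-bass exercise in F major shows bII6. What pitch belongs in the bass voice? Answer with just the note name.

bII in F major has root Gb; the chord is Gb-Bb-Db.
The figure 6 means first inversion — the third is in the bass.

Bb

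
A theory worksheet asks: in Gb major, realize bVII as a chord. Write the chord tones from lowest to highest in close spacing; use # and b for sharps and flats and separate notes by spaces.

Fb Ab Cb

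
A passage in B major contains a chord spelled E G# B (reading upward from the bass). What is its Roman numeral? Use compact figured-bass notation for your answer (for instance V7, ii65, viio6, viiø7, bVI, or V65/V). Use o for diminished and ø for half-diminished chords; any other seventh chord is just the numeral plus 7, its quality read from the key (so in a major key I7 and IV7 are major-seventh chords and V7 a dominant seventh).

Stacked in thirds the chord is E-G#-B: a major triad on E.
E is scale degree 4 in B major, and a major triad on that degree is written IV.

IV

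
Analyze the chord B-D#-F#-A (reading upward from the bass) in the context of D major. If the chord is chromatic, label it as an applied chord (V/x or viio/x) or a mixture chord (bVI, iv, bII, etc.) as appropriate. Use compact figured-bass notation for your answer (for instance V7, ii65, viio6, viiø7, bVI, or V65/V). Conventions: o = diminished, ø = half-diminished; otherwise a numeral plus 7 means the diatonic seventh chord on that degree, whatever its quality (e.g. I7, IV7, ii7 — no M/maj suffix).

The pitches B-D#-F#-A form a dominant seventh chord rooted on B.
B is not a diatonic chord root with this quality in D major, but it lies a perfect fifth above E (ii), so the chord functions as an applied dominant of ii.

V7/ii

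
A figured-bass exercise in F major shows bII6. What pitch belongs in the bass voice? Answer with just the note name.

Bb

bII in F major has root Gb; the chord is Gb-Bb-Db.
The figure 6 means first inversion — the third is in the bass.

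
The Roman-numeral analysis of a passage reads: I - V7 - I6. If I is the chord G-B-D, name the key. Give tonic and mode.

G major

I is given as G-B-D — a major triad with root G.
If G is scale degree 1 and the mode makes that degree carry a major triad, the tonic is G and the mode is major.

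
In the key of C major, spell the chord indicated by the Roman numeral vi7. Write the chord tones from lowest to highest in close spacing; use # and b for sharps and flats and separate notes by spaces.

The numeral's case and figure indicate a minor seventh chord. In C major its root, the sixth degree, is A.
Stacking thirds from A gives A-C-E-G.

A C E G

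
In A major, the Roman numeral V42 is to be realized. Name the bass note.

D

V in A major has root E; the chord is E-G#-B-D.
The figure 42 means third inversion — the seventh is in the bass.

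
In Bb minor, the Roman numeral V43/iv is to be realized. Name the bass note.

The applied chord V43/iv is rooted on Bb: Bb-D-F-Ab.
The figure 43 means second inversion — the fifth is in the bass.

F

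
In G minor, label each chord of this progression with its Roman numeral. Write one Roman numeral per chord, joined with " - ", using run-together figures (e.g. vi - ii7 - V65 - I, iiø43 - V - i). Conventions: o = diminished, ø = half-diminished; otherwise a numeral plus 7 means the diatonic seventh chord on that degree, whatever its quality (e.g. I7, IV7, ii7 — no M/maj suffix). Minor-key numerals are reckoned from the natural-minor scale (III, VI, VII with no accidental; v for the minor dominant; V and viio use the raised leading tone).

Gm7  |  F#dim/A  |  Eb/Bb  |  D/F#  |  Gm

Gm7 has root G, degree 1 in G minor, so i7.
F#dim/A: diminished triad on F# = scale degree 7 → viio6.
Eb/Bb: major triad on Eb = scale degree 6 → VI64.
D/F# has root D, degree 5 in G minor, so V6.
Gm: root G is the tonic; minor triad there is i.

i7 - viio6 - VI64 - V6 - i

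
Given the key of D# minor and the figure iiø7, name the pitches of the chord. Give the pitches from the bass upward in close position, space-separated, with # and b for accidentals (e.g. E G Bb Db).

E# G# B D#

In D# minor, the supertonic is E#, and the diatonic chord built there is a half-diminished seventh chord.
Stacking thirds from E# gives E#-G#-B-D#.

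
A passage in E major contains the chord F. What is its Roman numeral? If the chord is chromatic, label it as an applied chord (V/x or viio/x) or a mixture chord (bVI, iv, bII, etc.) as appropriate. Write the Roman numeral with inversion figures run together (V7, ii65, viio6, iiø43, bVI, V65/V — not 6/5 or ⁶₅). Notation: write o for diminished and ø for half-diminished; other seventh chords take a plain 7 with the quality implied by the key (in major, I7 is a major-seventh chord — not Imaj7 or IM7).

bII

The pitches F-A-C form a major triad rooted on F.
F is the lowered second degree of E major (diatonic 2 would be F#). This is the Neapolitan chord — a major triad on the lowered second degree.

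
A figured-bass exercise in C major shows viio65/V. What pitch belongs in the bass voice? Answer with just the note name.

The applied chord viio65/V is rooted on F#: F#-A-C-Eb.
The figure 65 means first inversion — the third is in the bass.

A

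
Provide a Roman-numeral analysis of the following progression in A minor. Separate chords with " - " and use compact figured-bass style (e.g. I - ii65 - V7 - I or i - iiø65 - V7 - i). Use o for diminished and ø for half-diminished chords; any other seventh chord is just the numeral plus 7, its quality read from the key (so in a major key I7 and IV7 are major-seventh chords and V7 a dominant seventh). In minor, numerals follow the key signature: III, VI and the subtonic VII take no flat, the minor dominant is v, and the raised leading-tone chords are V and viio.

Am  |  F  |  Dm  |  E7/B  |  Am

Am: minor triad on A = scale degree 1 → i.
F has root F, degree 6 in A minor, so VI.
Dm has root D, degree 4 in A minor, so iv.
E7/B has root E, degree 5 in A minor, so V43.
Am: minor triad on A = scale degree 1 → i.

i - VI - iv - V43 - i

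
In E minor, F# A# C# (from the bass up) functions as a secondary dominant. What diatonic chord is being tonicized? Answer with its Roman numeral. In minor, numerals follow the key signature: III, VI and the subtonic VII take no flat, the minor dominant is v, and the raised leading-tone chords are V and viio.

V

The chord is a major triad on F#.
A dominant resolves down a perfect fifth: F# → B. In E minor, B is scale degree 5, i.e. V.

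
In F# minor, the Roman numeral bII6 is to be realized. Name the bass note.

B

bII in F# minor has root G; the chord is G-B-D.
The figure 6 means first inversion — the third is in the bass.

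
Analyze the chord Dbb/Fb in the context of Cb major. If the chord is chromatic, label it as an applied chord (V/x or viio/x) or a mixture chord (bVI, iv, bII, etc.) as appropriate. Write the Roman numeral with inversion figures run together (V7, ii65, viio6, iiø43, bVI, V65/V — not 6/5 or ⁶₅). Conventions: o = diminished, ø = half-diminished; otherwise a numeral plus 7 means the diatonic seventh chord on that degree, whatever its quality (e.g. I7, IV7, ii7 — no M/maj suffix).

bII6

Stacked in thirds the chord is Dbb-Fb-Abb: a major triad on Dbb.
Dbb is the lowered second degree of Cb major (diatonic 2 would be Db). This is the Neapolitan sixth — a major triad on the lowered second degree, here in its customary first inversion.
With Fb in the bass the chord is in first inversion, so the figured bass is 6.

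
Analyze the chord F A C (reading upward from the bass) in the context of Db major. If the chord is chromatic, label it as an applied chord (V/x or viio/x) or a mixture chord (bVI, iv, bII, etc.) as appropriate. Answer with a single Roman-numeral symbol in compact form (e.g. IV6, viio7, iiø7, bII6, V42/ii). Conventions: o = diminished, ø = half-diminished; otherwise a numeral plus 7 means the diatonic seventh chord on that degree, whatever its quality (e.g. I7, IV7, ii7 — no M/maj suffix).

V/vi

Stacked in thirds the chord is F-A-C: a major triad on F.
F is not a diatonic chord root with this quality in Db major, but it lies a perfect fifth above Bb (vi), so the chord functions as an applied dominant of vi.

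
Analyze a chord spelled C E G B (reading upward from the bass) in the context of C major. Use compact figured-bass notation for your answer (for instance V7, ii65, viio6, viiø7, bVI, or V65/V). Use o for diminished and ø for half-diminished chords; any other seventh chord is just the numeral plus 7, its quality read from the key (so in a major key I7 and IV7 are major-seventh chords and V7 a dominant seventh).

I7

Stacked in thirds the chord is C-E-G-B: a major seventh chord on C.
C is scale degree 1 in C major, and a major seventh chord on that degree is written I7.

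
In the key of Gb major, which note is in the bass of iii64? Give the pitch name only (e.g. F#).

F

iii in Gb major has root Bb; the chord is Bb-Db-F.
The figure 64 means second inversion — the fifth is in the bass.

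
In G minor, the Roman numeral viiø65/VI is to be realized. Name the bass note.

The applied chord viiø65/VI is rooted on D: D-F-Ab-C.
The figure 65 means first inversion — the third is in the bass.

F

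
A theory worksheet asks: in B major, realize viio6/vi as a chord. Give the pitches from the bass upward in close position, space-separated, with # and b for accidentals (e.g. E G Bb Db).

A# C# F##

The slash marks an applied leading-tone chord: viio of vi. In B major, vi is G#, so the leading tone to it is F##, a half step below.
Building a diminished triad on F## gives F##-A#-C#.
The figured bass 6 indicates first inversion, placing the third (A#) in the bass: A#-C#-F##.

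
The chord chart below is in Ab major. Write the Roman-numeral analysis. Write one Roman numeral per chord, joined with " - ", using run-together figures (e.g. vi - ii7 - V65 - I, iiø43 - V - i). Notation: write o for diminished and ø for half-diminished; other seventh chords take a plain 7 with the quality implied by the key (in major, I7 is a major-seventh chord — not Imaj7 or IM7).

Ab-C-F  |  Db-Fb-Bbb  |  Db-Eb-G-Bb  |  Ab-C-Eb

vi6 - bII6 - V42 - I

Ab-C-F: minor triad on F = scale degree 6 → vi6.
Db-Fb-Bbb: Bbb with this quality isn't in the key; a major triad on b2 is the Neapolitan sixth, bII6 (third, Db, in the bass — hence the 6).
Db-Eb-G-Bb: root Eb is the dominant; dominant seventh chord there is V42.
Ab-C-Eb: root Ab is the tonic; major triad there is I.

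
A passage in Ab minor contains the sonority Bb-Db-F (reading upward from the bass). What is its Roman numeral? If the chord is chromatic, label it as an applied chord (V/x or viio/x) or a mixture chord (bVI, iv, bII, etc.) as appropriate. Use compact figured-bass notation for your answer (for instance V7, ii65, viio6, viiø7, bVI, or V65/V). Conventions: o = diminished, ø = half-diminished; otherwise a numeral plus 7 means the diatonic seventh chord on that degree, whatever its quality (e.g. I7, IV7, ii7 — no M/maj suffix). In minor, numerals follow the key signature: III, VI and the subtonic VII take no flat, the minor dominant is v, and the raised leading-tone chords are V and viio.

The pitches Bb-Db-F form a minor triad rooted on Bb.
Bb is the second degree of Ab minor. This is the minor supertonic, borrowed from the parallel major (the Dorian ii).

ii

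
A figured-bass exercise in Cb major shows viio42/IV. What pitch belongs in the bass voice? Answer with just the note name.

Dbb

The applied chord viio42/IV is rooted on Eb: Eb-Gb-Bbb-Dbb.
The figure 42 means third inversion — the seventh is in the bass.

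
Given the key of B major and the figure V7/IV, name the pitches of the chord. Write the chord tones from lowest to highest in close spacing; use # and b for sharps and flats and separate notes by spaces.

B D# F# A

The slash means an applied dominant: we want the dominant of IV. In B major, IV is E major, and its dominant is built on B.
Building a dominant seventh chord on B gives B-D#-F#-A.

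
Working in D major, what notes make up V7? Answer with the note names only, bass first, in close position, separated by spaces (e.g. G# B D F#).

A C# E G

In D major, the fifth degree is A, and the diatonic chord built there is a dominant seventh chord.
Stacking thirds from A gives A-C#-E-G.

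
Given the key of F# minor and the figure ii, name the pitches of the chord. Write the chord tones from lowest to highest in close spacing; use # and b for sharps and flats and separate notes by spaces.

G# B D#

ii is the minor supertonic, borrowed from the parallel major (the Dorian ii). In F# minor that root is G#.
So the chord is G#-B-D#, a minor triad.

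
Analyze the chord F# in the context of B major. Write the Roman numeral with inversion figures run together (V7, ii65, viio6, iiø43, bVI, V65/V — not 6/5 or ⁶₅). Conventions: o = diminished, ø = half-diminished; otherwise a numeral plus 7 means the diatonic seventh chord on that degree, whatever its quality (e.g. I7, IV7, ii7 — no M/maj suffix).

The pitches F#-A#-C# form a major triad rooted on F#.
F# is scale degree 5 in B major, and a major triad on that degree is written V.

V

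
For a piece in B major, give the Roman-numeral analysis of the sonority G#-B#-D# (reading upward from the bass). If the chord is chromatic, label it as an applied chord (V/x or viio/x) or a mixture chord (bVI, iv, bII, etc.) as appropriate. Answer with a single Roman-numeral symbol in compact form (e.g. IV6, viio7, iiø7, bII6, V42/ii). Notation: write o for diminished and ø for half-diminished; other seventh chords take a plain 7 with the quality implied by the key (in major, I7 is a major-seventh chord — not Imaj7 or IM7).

V/ii

Stacked in thirds the chord is G#-B#-D#: a major triad on G#.
G# is not a diatonic chord root with this quality in B major, but it lies a perfect fifth above C# (ii), so the chord functions as an applied dominant of ii.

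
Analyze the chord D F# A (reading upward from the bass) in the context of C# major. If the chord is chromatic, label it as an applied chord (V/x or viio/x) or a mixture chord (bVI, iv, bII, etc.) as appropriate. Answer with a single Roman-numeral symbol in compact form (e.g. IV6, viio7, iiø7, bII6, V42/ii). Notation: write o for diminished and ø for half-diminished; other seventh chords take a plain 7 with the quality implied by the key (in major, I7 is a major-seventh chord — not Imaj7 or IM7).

Stacked in thirds the chord is D-F#-A: a major triad on D.
D is the lowered second degree of C# major (diatonic 2 would be D#). This is the Neapolitan chord — a major triad on the lowered second degree.

bII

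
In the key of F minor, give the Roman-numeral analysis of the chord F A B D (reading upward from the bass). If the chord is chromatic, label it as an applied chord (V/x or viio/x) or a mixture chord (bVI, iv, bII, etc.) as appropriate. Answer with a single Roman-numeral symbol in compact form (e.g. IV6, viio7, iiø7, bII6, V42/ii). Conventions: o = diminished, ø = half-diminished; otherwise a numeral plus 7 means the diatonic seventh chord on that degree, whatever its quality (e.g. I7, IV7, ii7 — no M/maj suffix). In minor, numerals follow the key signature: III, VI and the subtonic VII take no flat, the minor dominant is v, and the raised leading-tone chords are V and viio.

The pitches B-D-F-A form a half-diminished seventh chord rooted on B.
B sits a half step below C (V in F minor); a diminished chord there is the applied leading-tone chord of V.
With F in the bass the chord is in second inversion, so the figured bass is 43.

viiø43/V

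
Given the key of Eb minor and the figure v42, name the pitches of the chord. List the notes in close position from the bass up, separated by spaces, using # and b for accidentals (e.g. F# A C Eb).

Ab Bb Db F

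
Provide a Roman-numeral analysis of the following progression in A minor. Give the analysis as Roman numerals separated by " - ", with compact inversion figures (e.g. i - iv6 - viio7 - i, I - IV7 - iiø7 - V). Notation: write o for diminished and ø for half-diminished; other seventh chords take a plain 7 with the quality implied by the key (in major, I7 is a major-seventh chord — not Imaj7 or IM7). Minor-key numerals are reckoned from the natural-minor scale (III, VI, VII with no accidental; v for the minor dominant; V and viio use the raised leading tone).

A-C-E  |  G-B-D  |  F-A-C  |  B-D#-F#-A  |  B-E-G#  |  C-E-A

A-C-E has root A, degree 1 in A minor, so i.
G-B-D: major triad on G = scale degree 7 → VII.
F-A-C: root F is the submediant; major triad there is VI.
B-D#-F#-A is the secondary dominant of V (dominant seventh chord on B): V7/V.
B-E-G# has root E, degree 5 in A minor, so V64.
C-E-A: root A is the tonic; minor triad there is i6.

i - VII - VI - V7/V - V64 - i6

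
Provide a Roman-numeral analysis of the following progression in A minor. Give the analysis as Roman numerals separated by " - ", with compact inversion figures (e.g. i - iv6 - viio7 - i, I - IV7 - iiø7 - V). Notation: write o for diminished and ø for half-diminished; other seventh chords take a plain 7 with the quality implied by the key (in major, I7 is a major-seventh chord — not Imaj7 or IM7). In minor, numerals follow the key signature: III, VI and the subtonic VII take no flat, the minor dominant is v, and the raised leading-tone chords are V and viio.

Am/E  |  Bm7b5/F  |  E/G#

Am/E: minor triad on A = scale degree 1 → i64.
Bm7b5/F: half-diminished seventh chord on B = scale degree 2 → iiø43.
E/G# has root E, degree 5 in A minor, so V6.

i64 - iiø43 - V6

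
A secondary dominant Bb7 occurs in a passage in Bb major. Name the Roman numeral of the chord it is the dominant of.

IV

The chord is a dominant seventh chord on Bb.
A dominant resolves down a perfect fifth: Bb → Eb. In Bb major, Eb is scale degree 4, i.e. IV.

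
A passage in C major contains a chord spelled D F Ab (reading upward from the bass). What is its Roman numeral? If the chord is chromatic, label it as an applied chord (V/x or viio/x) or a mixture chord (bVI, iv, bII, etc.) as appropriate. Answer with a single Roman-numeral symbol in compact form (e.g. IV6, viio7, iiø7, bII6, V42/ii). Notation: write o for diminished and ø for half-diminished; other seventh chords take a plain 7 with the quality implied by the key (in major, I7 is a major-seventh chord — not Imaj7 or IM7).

iio

The pitches D-F-Ab form a diminished triad rooted on D.
D is the second degree of C major. This is the diminished supertonic triad, borrowed from the parallel minor.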